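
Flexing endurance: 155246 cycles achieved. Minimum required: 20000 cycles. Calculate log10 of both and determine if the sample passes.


log10(155246) = 5.19
log10(20000) = 4.30
Passes: Yes


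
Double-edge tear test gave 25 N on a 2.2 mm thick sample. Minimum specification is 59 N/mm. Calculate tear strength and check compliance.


Tear strength = 25 / 2.2 = 11.4 N/mm
Required minimum = 59 N/mm
Compliant: No


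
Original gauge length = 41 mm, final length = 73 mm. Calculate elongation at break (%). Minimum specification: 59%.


Elongation = 78.0%
Meets spec: Yes

Extension = 73 - 41 = 32 mm
Elongation = 32 / 41 x 100 = 78.0%
Minimum required: 59%
Meets specification: Yes


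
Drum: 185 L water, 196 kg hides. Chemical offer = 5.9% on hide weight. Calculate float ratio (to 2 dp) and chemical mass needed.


Float ratio = 0.94
Chemical needed = 11.564 kg


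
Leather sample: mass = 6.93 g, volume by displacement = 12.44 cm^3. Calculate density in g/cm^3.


0.557 g/cm^3


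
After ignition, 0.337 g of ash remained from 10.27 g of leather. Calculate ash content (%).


3.28%

Ash% = 0.337 / 10.27 x 100
Ash% = 3.28%


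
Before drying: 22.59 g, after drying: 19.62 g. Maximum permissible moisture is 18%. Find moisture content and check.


MC = (22.59 - 19.62) / 22.59 x 100 = 13.1%
Maximum: 18%
Acceptable: Yes


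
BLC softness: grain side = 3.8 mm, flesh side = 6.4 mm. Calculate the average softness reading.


Average = (3.8 + 6.4) / 2
Average = 5.10 mm


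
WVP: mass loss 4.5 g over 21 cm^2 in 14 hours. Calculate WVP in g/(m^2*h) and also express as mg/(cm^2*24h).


WVP = 153.06 g/(m^2*h)
Daily rate = 367.35 mg/(cm^2*24h)


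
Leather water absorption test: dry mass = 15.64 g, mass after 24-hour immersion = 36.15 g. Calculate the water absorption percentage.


131.1%

Water absorbed = 36.15 - 15.64 = 20.51 g
WA% = 20.51 / 15.64 x 100 = 131.1%


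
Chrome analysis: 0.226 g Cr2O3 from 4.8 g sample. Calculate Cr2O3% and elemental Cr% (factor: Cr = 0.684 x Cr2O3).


Cr2O3 = 4.71%
Cr = 3.22%


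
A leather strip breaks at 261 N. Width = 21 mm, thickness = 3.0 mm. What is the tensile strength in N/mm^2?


4.14 N/mm^2

Cross-sectional area = 21 x 3.0 = 63.0 mm^2
Tensile strength = 261 / 63.0 = 4.14 N/mm^2


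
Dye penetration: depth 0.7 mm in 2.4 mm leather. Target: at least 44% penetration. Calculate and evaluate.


Penetration = 29.2%
Meets target: No

Penetration = 0.7 / 2.4 x 100 = 29.2%
Target: 44%
Meets target: No


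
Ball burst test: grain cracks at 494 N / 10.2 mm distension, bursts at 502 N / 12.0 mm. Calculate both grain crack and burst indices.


Crack index = 494 / 10.2 = 48.4 N/mm
Burst index = 502 / 12.0 = 41.8 N/mm


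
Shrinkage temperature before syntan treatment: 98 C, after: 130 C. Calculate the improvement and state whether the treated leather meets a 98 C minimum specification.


Improvement = 130 - 98 = 32 C
Spec check: 130 C >= 98 C? Yes


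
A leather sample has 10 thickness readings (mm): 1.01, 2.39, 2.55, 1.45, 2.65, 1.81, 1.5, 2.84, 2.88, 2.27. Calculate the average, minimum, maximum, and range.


Sum = 21.35
Average = 21.35 / 10 = 2.14 mm
Minimum = 1.01 mm
Maximum = 2.88 mm
Range = 2.88 - 1.01 = 1.87 mm


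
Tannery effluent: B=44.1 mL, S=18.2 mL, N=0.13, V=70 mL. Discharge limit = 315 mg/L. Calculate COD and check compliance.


COD = (44.1 - 18.2) x 0.13 x 8000 / 70 = 384.8 mg/L
Limit: 315 mg/L
Compliant: No


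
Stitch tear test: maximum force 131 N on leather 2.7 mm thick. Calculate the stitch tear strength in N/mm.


48.5 N/mm

Stitch tear strength = force / thickness
STS = 131 / 2.7 = 48.5 N/mm


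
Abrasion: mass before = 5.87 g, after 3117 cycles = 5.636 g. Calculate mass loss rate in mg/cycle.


Mass loss = 5.87 - 5.636 = 0.234 g
Rate = 0.234 / 3117 x 1000 = 0.075 mg/cycle


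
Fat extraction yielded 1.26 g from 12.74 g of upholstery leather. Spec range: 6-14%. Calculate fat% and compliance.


Fat% = 1.26 / 12.74 x 100 = 9.9%
Spec range: 6-14%
Compliant: Yes


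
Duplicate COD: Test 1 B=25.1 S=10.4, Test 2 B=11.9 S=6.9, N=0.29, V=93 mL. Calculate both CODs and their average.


COD1 = (25.1 - 10.4) x 0.29 x 8000 / 93 = 366.7 mg/L
COD2 = (11.9 - 6.9) x 0.29 x 8000 / 93 = 124.7 mg/L
Average = (366.7 + 124.7) / 2 = 245.7 mg/L


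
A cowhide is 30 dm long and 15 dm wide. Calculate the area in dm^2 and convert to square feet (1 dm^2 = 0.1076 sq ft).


450 dm^2
48.42 sq ft

Area = 30 x 15 = 450 dm^2
Conversion: 450 x 0.1076 = 48.42 sq ft


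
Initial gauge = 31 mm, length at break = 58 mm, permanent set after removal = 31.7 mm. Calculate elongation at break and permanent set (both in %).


Elongation at break = 87.1%
Permanent set = 2.3%

Elongation at break = (58 - 31) / 31 x 100 = 87.1%
Permanent set = (31.7 - 31) / 31 x 100 = 2.3%


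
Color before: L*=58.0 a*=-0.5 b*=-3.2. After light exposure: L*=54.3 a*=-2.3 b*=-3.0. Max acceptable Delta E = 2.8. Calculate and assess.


Delta E = 4.12
Passes: No

dL = -3.7, da = -1.8, db = 0.2
dE = sqrt((-3.7)^2 + (-1.8)^2 + (0.2)^2) = 4.12
Max = 2.8
Passes: No


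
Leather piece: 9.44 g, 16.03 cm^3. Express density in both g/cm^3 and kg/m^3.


Density = 9.44 / 16.03 = 0.589 g/cm^3
Convert: 0.589 x 1000 = 589 kg/m^3


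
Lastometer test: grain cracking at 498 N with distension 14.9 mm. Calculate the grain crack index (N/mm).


Grain crack index = force / distension
Index = 498 / 14.9 = 33.4 N/mm


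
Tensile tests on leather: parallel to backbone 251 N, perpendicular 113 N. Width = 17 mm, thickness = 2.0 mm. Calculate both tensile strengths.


Parallel = 7.38 N/mm^2
Perpendicular = 3.32 N/mm^2

Area = 17 x 2.0 = 34.0 mm^2
TS (parallel) = 251 / 34.0 = 7.38 N/mm^2
TS (perpendicular) = 113 / 34.0 = 3.32 N/mm^2


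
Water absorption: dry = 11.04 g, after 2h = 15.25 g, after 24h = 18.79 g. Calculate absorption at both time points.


WA (2h) = (15.25 - 11.04) / 11.04 x 100 = 38.1%
WA (24h) = (18.79 - 11.04) / 11.04 x 100 = 70.2%


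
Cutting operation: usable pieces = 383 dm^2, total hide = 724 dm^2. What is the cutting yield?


52.9%


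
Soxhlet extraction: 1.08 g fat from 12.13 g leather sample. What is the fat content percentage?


8.9%

Fat content = 1.08 / 12.13 x 100
Fat = 8.9%


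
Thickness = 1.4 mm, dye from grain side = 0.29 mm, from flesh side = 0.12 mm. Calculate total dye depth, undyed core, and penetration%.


Total dyed = 0.41 mm
Undyed core = 0.99 mm
Penetration = 29.3%


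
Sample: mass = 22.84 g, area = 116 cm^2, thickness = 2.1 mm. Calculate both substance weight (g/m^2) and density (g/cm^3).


Substance weight = 1969.0 g/m^2
Density = 0.938 g/cm^3


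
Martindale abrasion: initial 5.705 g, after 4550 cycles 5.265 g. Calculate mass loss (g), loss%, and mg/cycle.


Mass loss = 0.440 g
Loss = 7.71%
Rate = 0.097 mg/cycle


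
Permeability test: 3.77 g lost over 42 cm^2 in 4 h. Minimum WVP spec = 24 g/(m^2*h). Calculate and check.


WVP = 224.40 g/(m^2*h)
Meets specification: Yes

WVP = 3.77 / (42 x 4) x 10000 = 224.40 g/(m^2*h)
Minimum: 24 g/(m^2*h)
Meets spec: Yes


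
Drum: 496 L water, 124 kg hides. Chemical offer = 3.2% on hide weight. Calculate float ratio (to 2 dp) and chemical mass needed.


Float ratio = 496 / 124 = 4.00
Chemical = 124 x 3.2 / 100 = 3.968 kg


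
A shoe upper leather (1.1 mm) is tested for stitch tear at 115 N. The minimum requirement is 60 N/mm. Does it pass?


STS = 115 / 1.1 = 104.5 N/mm
Minimum required: 60 N/mm
Passes: Yes


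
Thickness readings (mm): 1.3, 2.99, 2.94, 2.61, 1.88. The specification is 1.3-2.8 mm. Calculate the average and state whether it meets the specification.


Average = 2.34 mm
Within specification: Yes

Sum = 11.72
Average = 11.72 / 5 = 2.34 mm
Specification range: 1.3 to 2.8 mm
Within spec: Yes


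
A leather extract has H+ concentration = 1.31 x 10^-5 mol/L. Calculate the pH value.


pH = 4.88


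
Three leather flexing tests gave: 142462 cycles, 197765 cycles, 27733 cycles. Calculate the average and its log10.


Average = (142462 + 197765 + 27733) / 3 = 122653 cycles
log10(122653) = 5.09


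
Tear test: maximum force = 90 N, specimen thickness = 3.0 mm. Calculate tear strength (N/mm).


30.0 N/mm


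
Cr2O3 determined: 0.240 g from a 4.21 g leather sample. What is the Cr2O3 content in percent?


Cr2O3% = 0.240 / 4.21 x 100
Cr2O3% = 5.70%


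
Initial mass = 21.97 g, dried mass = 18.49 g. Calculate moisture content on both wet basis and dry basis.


Moisture lost = 21.97 - 18.49 = 3.48 g
Wet basis MC = 3.48 / 21.97 x 100 = 15.8%
Dry basis MC = 3.48 / 18.49 x 100 = 18.8%


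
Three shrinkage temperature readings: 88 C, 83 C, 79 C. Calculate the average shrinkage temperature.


Average = (88 + 83 + 79) / 3
Average = 250 / 3 = 83.3 C


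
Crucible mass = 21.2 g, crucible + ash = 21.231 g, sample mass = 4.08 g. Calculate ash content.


Ash mass = 21.231 - 21.2 = 0.031 g
Ash% = 0.031 / 4.08 x 100 = 0.76%


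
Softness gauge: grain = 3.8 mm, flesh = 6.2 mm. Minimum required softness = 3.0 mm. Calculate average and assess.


Average = (3.8 + 6.2) / 2 = 5.00 mm
Minimum = 3.0 mm
Meets requirement: Yes


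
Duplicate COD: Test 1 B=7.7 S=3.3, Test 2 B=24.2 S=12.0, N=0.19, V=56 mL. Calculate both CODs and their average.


COD1 = 119.4 mg/L
COD2 = 331.1 mg/L
Average = 225.3 mg/L


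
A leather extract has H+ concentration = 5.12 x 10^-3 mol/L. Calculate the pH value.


pH = -log10[H+]
pH = -log10(5.12 x 10^-3) = 2.29


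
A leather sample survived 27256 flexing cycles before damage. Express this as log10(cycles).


4.44

log10(27256) = 4.44


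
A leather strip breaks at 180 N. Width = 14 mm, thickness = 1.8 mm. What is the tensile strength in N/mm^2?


Cross-sectional area = 14 x 1.8 = 25.2 mm^2
Tensile strength = 180 / 25.2 = 7.14 N/mm^2


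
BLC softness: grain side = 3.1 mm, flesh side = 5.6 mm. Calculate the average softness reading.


4.35 mm

Average = (3.1 + 5.6) / 2
Average = 4.35 mm


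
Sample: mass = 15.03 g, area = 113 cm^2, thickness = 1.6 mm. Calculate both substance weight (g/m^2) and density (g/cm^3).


Substance weight = 1330.1 g/m^2
Density = 0.831 g/cm^3


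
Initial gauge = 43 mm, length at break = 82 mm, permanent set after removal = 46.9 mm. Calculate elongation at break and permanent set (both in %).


Elongation at break = 90.7%
Permanent set = 9.1%

Elongation at break = (82 - 43) / 43 x 100 = 90.7%
Permanent set = (46.9 - 43) / 43 x 100 = 9.1%


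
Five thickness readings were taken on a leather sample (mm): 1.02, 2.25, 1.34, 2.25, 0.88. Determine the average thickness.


Sum = 1.02 + 2.25 + 1.34 + 2.25 + 0.88 = 7.74
Average = 7.74 / 5 = 1.55 mm


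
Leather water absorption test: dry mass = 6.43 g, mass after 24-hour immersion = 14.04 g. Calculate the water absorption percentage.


118.4%

Water absorbed = 14.04 - 6.43 = 7.61 g
WA% = 7.61 / 6.43 x 100 = 118.4%


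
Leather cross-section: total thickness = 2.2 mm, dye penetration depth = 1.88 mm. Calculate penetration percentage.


Penetration% = 1.88 / 2.2 x 100
Penetration = 85.5%


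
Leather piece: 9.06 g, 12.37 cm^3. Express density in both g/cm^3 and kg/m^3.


0.732 g/cm^3
732 kg/m^3

Density = 9.06 / 12.37 = 0.732 g/cm^3
Convert: 0.732 x 1000 = 732 kg/m^3


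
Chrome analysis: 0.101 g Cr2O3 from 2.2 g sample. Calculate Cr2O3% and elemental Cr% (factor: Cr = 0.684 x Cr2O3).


Cr2O3 = 4.59%
Cr = 3.14%

Cr2O3% = 0.101 / 2.2 x 100 = 4.59%
Cr% = 4.59 x 0.684 = 3.14%


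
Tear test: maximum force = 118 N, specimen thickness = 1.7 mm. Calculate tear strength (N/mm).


69.4 N/mm


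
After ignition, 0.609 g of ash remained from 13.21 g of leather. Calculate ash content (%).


Ash% = 0.609 / 13.21 x 100
Ash% = 4.61%


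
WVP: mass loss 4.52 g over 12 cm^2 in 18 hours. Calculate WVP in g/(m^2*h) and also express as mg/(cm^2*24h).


WVP = 209.26 g/(m^2*h)
Daily rate = 502.22 mg/(cm^2*24h)

WVP = 4.52 / (12 x 18) x 10000 = 209.26 g/(m^2*h)
Mass loss in mg = 4.52 x 1000 = 4520 mg
Per cm^2 per 24h in mg: 4520 x 24 / (12 x 18) = 108480 / 216 = 502.22 mg/(cm^2*24h)


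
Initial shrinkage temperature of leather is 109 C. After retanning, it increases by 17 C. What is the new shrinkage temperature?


New Ts = 109 + 17 = 126 C


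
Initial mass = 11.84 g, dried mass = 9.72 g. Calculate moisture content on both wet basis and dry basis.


Wet basis = 17.9%
Dry basis = 21.8%


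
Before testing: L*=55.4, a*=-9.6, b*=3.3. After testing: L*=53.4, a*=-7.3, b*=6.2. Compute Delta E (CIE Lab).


Delta E = 4.21

dL = 53.4 - 55.4 = -2.0
da = -7.3 - (-9.6) = 2.3
db = 6.2 - 3.3 = 2.9
dE = sqrt((-2.0)^2 + (2.3)^2 + (2.9)^2) = 4.21


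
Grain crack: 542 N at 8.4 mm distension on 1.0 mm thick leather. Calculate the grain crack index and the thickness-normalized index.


Crack index = 64.5 N/mm
Normalized index = 64.5 N/mm per mm

Crack index = 542 / 8.4 = 64.5 N/mm
Normalized = 64.5 / 1.0 = 64.5 N/mm per mm


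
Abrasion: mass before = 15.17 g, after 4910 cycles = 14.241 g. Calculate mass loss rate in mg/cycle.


0.189 mg/cycle


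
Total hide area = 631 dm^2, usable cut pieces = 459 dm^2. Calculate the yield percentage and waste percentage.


Yield = 459 / 631 x 100 = 72.7%
Waste = 631 - 459 = 172 dm^2
Waste% = 100 - 72.7 = 27.3%


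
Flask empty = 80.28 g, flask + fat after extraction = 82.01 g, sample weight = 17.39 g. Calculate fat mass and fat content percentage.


Fat mass = 82.01 - 80.28 = 1.73 g
Fat% = 1.73 / 17.39 x 100 = 9.9%


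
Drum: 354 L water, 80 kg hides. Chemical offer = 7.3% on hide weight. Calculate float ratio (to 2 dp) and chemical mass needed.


Float ratio = 354 / 80 = 4.43
Chemical = 80 x 7.3 / 100 = 5.84 kg


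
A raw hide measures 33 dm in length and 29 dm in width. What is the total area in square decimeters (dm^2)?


957 dm^2


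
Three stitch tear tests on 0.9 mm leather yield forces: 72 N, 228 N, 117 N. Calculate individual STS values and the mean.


STS1 = 72 / 0.9 = 80.0 N/mm
STS2 = 228 / 0.9 = 253.3 N/mm
STS3 = 117 / 0.9 = 130.0 N/mm
Mean = (80.0 + 253.3 + 130.0) / 3 = 154.4 N/mm


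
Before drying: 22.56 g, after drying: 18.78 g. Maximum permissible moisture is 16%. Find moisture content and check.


MC = (22.56 - 18.78) / 22.56 x 100 = 16.8%
Maximum: 16%
Acceptable: No


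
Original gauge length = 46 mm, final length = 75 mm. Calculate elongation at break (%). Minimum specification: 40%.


Extension = 75 - 46 = 29 mm
Elongation = 29 / 46 x 100 = 63.0%
Minimum required: 40%
Meets specification: Yes


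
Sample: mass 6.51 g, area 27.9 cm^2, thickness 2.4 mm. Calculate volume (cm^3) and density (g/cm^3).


Volume = 6.696 cm^3
Density = 0.972 g/cm^3


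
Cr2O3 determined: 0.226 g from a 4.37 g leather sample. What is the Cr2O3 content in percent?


Cr2O3% = 0.226 / 4.37 x 100
Cr2O3% = 5.17%


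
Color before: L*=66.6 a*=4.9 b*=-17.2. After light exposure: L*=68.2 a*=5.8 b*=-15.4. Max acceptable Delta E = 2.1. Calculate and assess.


Delta E = 2.57
Passes: No

dL = 1.6, da = 0.9, db = 1.8
dE = sqrt((1.6)^2 + (0.9)^2 + (1.8)^2) = 2.57
Max = 2.1
Passes: No


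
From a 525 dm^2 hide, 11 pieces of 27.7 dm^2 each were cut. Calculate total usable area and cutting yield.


Total usable = 11 x 27.7 = 304.7 dm^2
Yield = 304.7 / 525 x 100 = 58.0%


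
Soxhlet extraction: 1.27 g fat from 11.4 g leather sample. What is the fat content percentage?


Fat content = 1.27 / 11.4 x 100
Fat = 11.1%


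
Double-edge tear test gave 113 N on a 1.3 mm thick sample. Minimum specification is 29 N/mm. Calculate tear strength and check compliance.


Tear strength = 86.9 N/mm
Compliant: Yes

Tear strength = 113 / 1.3 = 86.9 N/mm
Required minimum = 29 N/mm
Compliant: Yes


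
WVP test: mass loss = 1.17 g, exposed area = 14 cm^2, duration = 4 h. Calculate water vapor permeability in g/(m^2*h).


208.93 g/(m^2*h)


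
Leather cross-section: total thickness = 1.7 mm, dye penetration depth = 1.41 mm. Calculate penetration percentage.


Penetration% = 1.41 / 1.7 x 100
Penetration = 82.9%


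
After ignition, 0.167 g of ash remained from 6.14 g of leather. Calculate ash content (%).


2.72%

Ash% = 0.167 / 6.14 x 100
Ash% = 2.72%


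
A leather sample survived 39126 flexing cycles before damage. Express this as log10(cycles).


log10(39126) = 4.59


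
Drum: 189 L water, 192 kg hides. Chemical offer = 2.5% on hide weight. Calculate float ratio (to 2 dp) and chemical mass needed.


Float ratio = 0.98
Chemical needed = 4.8 kg

Float ratio = 189 / 192 = 0.98
Chemical = 192 x 2.5 / 100 = 4.8 kg


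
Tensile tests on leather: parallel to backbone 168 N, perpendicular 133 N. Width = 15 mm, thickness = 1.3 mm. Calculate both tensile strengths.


Area = 15 x 1.3 = 19.5 mm^2
TS (parallel) = 168 / 19.5 = 8.62 N/mm^2
TS (perpendicular) = 133 / 19.5 = 6.82 N/mm^2


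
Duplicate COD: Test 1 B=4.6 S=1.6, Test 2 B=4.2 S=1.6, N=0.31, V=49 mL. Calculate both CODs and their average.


COD1 = 151.8 mg/L
COD2 = 131.6 mg/L
Average = 141.7 mg/L

COD1 = (4.6 - 1.6) x 0.31 x 8000 / 49 = 151.8 mg/L
COD2 = (4.2 - 1.6) x 0.31 x 8000 / 49 = 131.6 mg/L
Average = (151.8 + 131.6) / 2 = 141.7 mg/L


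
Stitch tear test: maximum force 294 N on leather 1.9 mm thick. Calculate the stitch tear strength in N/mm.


Stitch tear strength = force / thickness
STS = 294 / 1.9 = 154.7 N/mm


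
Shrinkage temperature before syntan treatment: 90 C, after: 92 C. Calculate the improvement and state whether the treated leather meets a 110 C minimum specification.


Improvement = 2 C
Meets 110 C spec: No


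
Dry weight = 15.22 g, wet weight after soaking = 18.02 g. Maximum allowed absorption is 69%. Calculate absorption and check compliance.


Absorption = 18.4%
Compliant: Yes


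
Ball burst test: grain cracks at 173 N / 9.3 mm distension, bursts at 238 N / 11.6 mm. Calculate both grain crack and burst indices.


Crack index = 173 / 9.3 = 18.6 N/mm
Burst index = 238 / 11.6 = 20.5 N/mm


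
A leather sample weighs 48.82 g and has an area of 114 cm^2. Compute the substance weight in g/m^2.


4282.5 g/m^2

Substance weight = mass / area x 10000
SW = 48.82 / 114 x 10000
SW = 4282.5 g/m^2


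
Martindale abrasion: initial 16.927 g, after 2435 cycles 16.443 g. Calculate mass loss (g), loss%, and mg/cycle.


Loss = 16.927 - 16.443 = 0.484 g
Loss% = 0.484 / 16.927 x 100 = 2.86%
Rate = 0.484 / 2435 x 1000 = 0.199 mg/cycle


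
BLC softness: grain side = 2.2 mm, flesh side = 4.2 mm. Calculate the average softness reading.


Average = (2.2 + 4.2) / 2
Average = 3.20 mm


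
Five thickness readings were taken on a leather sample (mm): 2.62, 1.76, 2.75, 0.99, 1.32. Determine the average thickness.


1.89 mm


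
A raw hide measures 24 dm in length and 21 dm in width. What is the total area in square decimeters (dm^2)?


504 dm^2


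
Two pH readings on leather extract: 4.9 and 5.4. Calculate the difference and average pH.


Difference = 0.5
Average pH = 5.15


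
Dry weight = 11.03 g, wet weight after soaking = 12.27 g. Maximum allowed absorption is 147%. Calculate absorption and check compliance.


WA = (12.27 - 11.03) / 11.03 x 100 = 11.2%
Maximum allowed: 147%
Compliant: Yes


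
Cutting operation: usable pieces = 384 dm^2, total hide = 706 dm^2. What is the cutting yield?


Yield = usable / total x 100
Yield = 384 / 706 x 100 = 54.4%


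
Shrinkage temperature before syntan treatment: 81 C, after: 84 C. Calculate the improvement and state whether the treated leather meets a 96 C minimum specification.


Improvement = 84 - 81 = 3 C
Spec check: 84 C >= 96 C? No


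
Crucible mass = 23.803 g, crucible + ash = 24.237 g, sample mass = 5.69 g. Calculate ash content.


Ash mass = 24.237 - 23.803 = 0.434 g
Ash% = 0.434 / 5.69 x 100 = 7.63%


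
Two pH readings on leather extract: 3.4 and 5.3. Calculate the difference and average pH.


Difference = |3.4 - 5.3| = 1.9
Average = (3.4 + 5.3) / 2 = 4.35


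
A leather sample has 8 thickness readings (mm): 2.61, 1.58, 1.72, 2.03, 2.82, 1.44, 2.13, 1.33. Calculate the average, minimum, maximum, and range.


Average = 1.96 mm
Min = 1.33 mm
Max = 2.82 mm
Range = 1.49 mm


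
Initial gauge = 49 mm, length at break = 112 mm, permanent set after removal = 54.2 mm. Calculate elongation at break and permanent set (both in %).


Elongation at break = 128.6%
Permanent set = 10.6%

Elongation at break = (112 - 49) / 49 x 100 = 128.6%
Permanent set = (54.2 - 49) / 49 x 100 = 10.6%


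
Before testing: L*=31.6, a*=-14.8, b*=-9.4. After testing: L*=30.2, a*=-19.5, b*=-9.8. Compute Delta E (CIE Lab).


dL = 30.2 - 31.6 = -1.4
da = -19.5 - (-14.8) = -4.7
db = -9.8 - (-9.4) = -0.4
dE = sqrt((-1.4)^2 + (-4.7)^2 + (-0.4)^2) = 4.92


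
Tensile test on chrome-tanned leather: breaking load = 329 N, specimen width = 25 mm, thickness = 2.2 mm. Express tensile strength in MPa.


5.98 MPa

Cross-section = 25 x 2.2 = 55.0 mm^2
TS = 329 / 55.0 = 5.98 MPa
(1 N/mm^2 = 1 MPa)


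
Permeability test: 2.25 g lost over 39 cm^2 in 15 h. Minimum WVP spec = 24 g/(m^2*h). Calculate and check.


WVP = 2.25 / (39 x 15) x 10000 = 38.46 g/(m^2*h)
Minimum: 24 g/(m^2*h)
Meets spec: Yes


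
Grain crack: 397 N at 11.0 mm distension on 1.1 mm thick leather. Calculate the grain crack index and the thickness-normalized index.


Crack index = 397 / 11.0 = 36.1 N/mm
Normalized = 36.1 / 1.1 = 32.8 N/mm per mm


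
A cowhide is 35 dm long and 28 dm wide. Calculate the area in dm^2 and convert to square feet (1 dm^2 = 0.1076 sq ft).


Area = 35 x 28 = 980 dm^2
Conversion: 980 x 0.1076 = 105.45 sq ft


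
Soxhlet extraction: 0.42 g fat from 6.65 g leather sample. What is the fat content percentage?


Fat content = 0.42 / 6.65 x 100
Fat = 6.3%


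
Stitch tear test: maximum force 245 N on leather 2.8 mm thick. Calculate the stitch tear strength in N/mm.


Stitch tear strength = force / thickness
STS = 245 / 2.8 = 87.5 N/mm


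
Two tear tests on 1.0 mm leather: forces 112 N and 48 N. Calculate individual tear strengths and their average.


Tear 1 = 112.0 N/mm
Tear 2 = 48.0 N/mm
Average = 80.0 N/mm

Tear 1 = 112 / 1.0 = 112.0 N/mm
Tear 2 = 48 / 1.0 = 48.0 N/mm
Average = (112.0 + 48.0) / 2 = 80.0 N/mm


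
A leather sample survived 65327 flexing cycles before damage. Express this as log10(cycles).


log10(65327) = 4.82


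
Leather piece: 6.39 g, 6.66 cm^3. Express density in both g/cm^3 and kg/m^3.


Density = 6.39 / 6.66 = 0.959 g/cm^3
Convert: 0.959 x 1000 = 959 kg/m^3


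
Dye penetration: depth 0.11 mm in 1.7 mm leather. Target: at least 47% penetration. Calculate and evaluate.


Penetration = 0.11 / 1.7 x 100 = 6.5%
Target: 47%
Meets target: No


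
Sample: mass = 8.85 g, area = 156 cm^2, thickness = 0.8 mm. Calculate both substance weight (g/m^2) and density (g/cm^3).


Substance weight = 567.3 g/m^2
Density = 0.709 g/cm^3


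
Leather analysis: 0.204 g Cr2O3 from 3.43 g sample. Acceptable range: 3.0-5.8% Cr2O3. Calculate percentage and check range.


Cr2O3% = 0.204 / 3.43 x 100 = 5.95%
Acceptable range: 3.0 to 5.8%
Within range: No


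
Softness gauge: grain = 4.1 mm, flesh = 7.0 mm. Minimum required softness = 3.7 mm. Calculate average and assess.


Average = (4.1 + 7.0) / 2 = 5.55 mm
Minimum = 3.7 mm
Meets requirement: Yes


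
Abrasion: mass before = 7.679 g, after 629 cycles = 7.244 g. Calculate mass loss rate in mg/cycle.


0.692 mg/cycle

Mass loss = 7.679 - 7.244 = 0.435 g
Rate = 0.435 / 629 x 1000 = 0.692 mg/cycle


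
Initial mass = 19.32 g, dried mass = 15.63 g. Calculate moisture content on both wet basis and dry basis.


Wet basis = 19.1%
Dry basis = 23.6%

Moisture lost = 19.32 - 15.63 = 3.69 g
Wet basis MC = 3.69 / 19.32 x 100 = 19.1%
Dry basis MC = 3.69 / 15.63 x 100 = 23.6%


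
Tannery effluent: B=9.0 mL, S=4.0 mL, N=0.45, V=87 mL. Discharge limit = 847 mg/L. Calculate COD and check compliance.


COD = 206.9 mg/L
Compliant: Yes


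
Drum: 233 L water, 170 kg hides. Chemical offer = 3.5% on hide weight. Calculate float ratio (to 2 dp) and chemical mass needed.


Float ratio = 1.37
Chemical needed = 5.95 kg

Float ratio = 233 / 170 = 1.37
Chemical = 170 x 3.5 / 100 = 5.95 kg


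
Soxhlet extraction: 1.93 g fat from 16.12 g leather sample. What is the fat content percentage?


Fat content = 1.93 / 16.12 x 100
Fat = 12.0%


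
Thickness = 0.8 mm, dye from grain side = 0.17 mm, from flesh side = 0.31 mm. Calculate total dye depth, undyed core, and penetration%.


Total dyed = 0.48 mm
Undyed core = 0.32 mm
Penetration = 60.0%

Total dyed = 0.17 + 0.31 = 0.48 mm
Undyed core = 0.8 - 0.48 = 0.32 mm
Penetration = 0.48 / 0.8 x 100 = 60.0%


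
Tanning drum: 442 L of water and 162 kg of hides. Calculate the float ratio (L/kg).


Float ratio = water / hide weight
Ratio = 442 / 162 = 2.7


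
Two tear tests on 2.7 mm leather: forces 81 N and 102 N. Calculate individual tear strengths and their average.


Tear 1 = 81 / 2.7 = 30.0 N/mm
Tear 2 = 102 / 2.7 = 37.8 N/mm
Average = (30.0 + 37.8) / 2 = 33.9 N/mm


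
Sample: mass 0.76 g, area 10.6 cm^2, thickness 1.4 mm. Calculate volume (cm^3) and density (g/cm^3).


Thickness in cm = 1.4 / 10 = 0.14 cm
Volume = 10.6 x 0.14 = 1.484 cm^3
Density = 0.76 / 1.484 = 0.512 g/cm^3


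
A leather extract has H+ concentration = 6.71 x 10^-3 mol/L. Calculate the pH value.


pH = -log10[H+]
pH = -log10(6.71 x 10^-3) = 2.17


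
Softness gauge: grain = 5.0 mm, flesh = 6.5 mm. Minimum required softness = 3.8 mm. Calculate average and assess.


Average = (5.0 + 6.5) / 2 = 5.75 mm
Minimum = 3.8 mm
Meets requirement: Yes


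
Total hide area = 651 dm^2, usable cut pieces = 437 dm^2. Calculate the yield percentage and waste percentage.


Yield = 437 / 651 x 100 = 67.1%
Waste = 651 - 437 = 214 dm^2
Waste% = 100 - 67.1 = 32.9%


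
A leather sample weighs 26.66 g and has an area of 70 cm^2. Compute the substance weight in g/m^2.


Substance weight = mass / area x 10000
SW = 26.66 / 70 x 10000
SW = 3808.6 g/m^2


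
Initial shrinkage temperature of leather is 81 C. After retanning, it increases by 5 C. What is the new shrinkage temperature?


New Ts = 81 + 5 = 86 C


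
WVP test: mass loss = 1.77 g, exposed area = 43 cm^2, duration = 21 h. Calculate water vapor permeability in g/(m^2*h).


WVP = mass_loss / (area x time) x 10000
WVP = 1.77 / (43 x 21) x 10000
WVP = 1.77 / 903 x 10000 = 19.60 g/(m^2*h)


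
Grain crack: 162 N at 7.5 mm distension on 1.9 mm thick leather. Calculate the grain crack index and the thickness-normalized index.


Crack index = 162 / 7.5 = 21.6 N/mm
Normalized = 21.6 / 1.9 = 11.4 N/mm per mm


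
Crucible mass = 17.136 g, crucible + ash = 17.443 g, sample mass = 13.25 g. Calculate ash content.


Ash mass = 0.307 g
Ash content = 2.32%


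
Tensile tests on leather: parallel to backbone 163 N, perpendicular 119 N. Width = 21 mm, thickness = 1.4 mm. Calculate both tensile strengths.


Area = 21 x 1.4 = 29.4 mm^2
TS (parallel) = 163 / 29.4 = 5.54 N/mm^2
TS (perpendicular) = 119 / 29.4 = 4.05 N/mm^2


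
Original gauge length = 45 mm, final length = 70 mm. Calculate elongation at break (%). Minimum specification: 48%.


Elongation = 55.6%
Meets spec: Yes


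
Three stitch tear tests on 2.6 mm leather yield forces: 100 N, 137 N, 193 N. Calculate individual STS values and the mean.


STS1 = 38.5 N/mm
STS2 = 52.7 N/mm
STS3 = 74.2 N/mm
Mean = 55.1 N/mm

STS1 = 100 / 2.6 = 38.5 N/mm
STS2 = 137 / 2.6 = 52.7 N/mm
STS3 = 193 / 2.6 = 74.2 N/mm
Mean = (38.5 + 52.7 + 74.2) / 3 = 55.1 N/mm


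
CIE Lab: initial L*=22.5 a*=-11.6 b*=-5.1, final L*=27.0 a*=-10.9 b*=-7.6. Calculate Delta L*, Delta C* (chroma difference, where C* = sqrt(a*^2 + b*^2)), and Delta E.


Delta L* = 27.0 - 22.5 = 4.5
C1* = sqrt((-11.6)^2 + (-5.1)^2) = 12.672
C2* = sqrt((-10.9)^2 + (-7.6)^2) = 13.288
Delta C* = 13.288 - 12.672 = 0.62
Delta E = sqrt((4.5)^2 + (0.7)^2 + (-2.5)^2) = 5.20


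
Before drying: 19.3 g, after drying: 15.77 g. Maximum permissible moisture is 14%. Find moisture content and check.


MC = (19.3 - 15.77) / 19.3 x 100 = 18.3%
Maximum: 14%
Acceptable: No


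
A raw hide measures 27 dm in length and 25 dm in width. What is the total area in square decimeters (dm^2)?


Area = length x width
Area = 27 x 25 = 675 dm^2


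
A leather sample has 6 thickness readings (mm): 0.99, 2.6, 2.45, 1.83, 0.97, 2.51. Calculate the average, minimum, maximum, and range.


Average = 1.89 mm
Min = 0.97 mm
Max = 2.6 mm
Range = 1.63 mm


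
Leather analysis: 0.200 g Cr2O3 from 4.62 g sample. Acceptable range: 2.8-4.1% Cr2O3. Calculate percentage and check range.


Cr2O3 = 4.33%
Within range: No

Cr2O3% = 0.200 / 4.62 x 100 = 4.33%
Acceptable range: 2.8 to 4.1%
Within range: No


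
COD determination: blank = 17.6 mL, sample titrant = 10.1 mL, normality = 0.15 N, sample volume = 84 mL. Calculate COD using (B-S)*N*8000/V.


COD = (17.6 - 10.1) x 0.15 x 8000 / 84
COD = 7.5 x 0.15 x 8000 / 84
COD = 107.1 mg/L


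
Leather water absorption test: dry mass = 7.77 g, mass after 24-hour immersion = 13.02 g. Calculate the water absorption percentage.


67.6%


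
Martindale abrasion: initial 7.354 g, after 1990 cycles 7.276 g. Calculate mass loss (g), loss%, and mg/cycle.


Loss = 7.354 - 7.276 = 0.078 g
Loss% = 0.078 / 7.354 x 100 = 1.06%
Rate = 0.078 / 1990 x 1000 = 0.039 mg/cycle


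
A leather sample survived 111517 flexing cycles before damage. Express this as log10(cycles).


5.05

log10(111517) = 5.05


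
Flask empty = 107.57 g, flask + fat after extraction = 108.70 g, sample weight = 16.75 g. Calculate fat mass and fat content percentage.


Fat mass = 108.70 - 107.57 = 1.13 g
Fat% = 1.13 / 16.75 x 100 = 6.7%


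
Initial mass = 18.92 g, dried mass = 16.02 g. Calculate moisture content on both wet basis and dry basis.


Moisture lost = 18.92 - 16.02 = 2.90 g
Wet basis MC = 2.90 / 18.92 x 100 = 15.3%
Dry basis MC = 2.90 / 16.02 x 100 = 18.1%


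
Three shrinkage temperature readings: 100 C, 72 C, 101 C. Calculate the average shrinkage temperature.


91.0 C


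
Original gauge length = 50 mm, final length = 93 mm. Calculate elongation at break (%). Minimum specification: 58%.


Elongation = 86.0%
Meets spec: Yes

Extension = 93 - 50 = 43 mm
Elongation = 43 / 50 x 100 = 86.0%
Minimum required: 58%
Meets specification: Yes


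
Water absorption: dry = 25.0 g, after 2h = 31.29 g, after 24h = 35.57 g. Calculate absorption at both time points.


WA (2h) = (31.29 - 25.0) / 25.0 x 100 = 25.2%
WA (24h) = (35.57 - 25.0) / 25.0 x 100 = 42.3%


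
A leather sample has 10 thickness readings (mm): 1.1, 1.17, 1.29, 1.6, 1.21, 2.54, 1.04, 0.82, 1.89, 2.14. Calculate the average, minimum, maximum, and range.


Sum = 14.80
Average = 14.80 / 10 = 1.48 mm
Minimum = 0.82 mm
Maximum = 2.54 mm
Range = 2.54 - 0.82 = 1.72 mm


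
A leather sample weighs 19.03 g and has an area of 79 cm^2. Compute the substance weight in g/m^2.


Substance weight = mass / area x 10000
SW = 19.03 / 79 x 10000
SW = 2408.9 g/m^2


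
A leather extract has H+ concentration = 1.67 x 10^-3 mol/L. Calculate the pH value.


pH = 2.78

pH = -log10[H+]
pH = -log10(1.67 x 10^-3) = 2.78


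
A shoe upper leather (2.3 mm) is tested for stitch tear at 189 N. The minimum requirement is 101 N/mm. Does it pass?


STS = 189 / 2.3 = 82.2 N/mm
Minimum required: 101 N/mm
Passes: No


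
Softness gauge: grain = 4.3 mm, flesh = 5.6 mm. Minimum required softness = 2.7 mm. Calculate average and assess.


Average = (4.3 + 5.6) / 2 = 4.95 mm
Minimum = 2.7 mm
Meets requirement: Yes


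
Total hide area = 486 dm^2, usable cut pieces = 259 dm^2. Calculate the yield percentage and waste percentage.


Yield = 259 / 486 x 100 = 53.3%
Waste = 486 - 259 = 227 dm^2
Waste% = 100 - 53.3 = 46.7%


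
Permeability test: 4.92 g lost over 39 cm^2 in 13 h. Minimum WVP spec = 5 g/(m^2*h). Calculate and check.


WVP = 97.04 g/(m^2*h)
Meets specification: Yes

WVP = 4.92 / (39 x 13) x 10000 = 97.04 g/(m^2*h)
Minimum: 5 g/(m^2*h)
Meets spec: Yes


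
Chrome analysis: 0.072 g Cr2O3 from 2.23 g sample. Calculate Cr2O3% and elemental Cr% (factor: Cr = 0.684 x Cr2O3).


Cr2O3% = 0.072 / 2.23 x 100 = 3.23%
Cr% = 3.23 x 0.684 = 2.21%


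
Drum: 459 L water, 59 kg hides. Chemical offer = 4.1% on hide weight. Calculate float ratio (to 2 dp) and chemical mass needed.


Float ratio = 459 / 59 = 7.78
Chemical = 59 x 4.1 / 100 = 2.419 kg


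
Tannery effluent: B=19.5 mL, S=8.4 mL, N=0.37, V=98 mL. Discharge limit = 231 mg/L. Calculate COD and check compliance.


COD = (19.5 - 8.4) x 0.37 x 8000 / 98 = 335.3 mg/L
Limit: 231 mg/L
Compliant: No


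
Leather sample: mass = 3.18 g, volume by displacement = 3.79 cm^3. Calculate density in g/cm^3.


Density = mass / volume
Density = 3.18 / 3.79 = 0.839 g/cm^3


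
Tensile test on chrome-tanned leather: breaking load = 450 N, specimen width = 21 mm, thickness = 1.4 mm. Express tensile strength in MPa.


15.31 MPa


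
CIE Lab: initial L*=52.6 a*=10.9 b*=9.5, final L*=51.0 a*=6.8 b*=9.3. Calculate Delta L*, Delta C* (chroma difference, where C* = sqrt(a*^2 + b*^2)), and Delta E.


Delta L* = 51.0 - 52.6 = -1.6
C1* = sqrt((10.9)^2 + (9.5)^2) = 14.459
C2* = sqrt((6.8)^2 + (9.3)^2) = 11.521
Delta C* = 11.521 - 14.459 = -2.94
Delta E = sqrt((-1.6)^2 + (-4.1)^2 + (-0.2)^2) = 4.41


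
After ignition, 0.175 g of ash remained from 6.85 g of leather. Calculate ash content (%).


Ash% = 0.175 / 6.85 x 100
Ash% = 2.55%


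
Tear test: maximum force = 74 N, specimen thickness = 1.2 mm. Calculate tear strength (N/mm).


Tear strength = force / thickness
Tear = 74 / 1.2 = 61.7 N/mm


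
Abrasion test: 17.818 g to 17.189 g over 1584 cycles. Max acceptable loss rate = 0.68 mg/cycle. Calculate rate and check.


Loss = 17.818 - 17.189 = 0.629 g
Rate = 0.629 g / 1584 cycles x 1000 = 0.397 mg/cycle
Max = 0.68 mg/cycle
Passes: Yes


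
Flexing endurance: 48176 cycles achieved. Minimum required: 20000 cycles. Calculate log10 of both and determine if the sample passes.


Achieved: log10 = 4.68
Required: log10 = 4.30
Passes: Yes

log10(48176) = 4.68
log10(20000) = 4.30
Passes: Yes


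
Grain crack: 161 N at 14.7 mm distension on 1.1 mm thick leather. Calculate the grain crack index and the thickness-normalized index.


Crack index = 11.0 N/mm
Normalized index = 10.0 N/mm per mm


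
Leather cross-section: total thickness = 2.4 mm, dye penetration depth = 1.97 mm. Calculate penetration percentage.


Penetration% = 1.97 / 2.4 x 100
Penetration = 82.1%


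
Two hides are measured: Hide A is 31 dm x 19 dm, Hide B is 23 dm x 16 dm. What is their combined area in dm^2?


957 dm^2


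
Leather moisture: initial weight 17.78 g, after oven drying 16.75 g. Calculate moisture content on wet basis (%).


5.8%

Moisture = 17.78 - 16.75 = 1.03 g
MC = 1.03 / 17.78 x 100 = 5.8%


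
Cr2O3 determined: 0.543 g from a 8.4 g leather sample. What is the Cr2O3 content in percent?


6.46%


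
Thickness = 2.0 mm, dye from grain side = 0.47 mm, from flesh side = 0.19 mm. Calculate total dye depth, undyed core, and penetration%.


Total dyed = 0.47 + 0.19 = 0.66 mm
Undyed core = 2.0 - 0.66 = 1.34 mm
Penetration = 0.66 / 2.0 x 100 = 33.0%


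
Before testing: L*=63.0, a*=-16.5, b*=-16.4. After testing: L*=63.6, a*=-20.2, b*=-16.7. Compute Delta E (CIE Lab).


Delta E = 3.76


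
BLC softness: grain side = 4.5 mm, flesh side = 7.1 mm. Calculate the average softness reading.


5.80 mm


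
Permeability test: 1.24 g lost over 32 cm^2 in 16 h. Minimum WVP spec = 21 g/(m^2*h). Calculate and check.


WVP = 1.24 / (32 x 16) x 10000 = 24.22 g/(m^2*h)
Minimum: 21 g/(m^2*h)
Meets spec: Yes


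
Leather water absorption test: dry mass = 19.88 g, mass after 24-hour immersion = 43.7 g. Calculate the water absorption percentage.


119.8%

Water absorbed = 43.7 - 19.88 = 23.82 g
WA% = 23.82 / 19.88 x 100 = 119.8%


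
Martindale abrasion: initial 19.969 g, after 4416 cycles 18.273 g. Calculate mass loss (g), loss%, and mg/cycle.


Loss = 19.969 - 18.273 = 1.696 g
Loss% = 1.696 / 19.969 x 100 = 8.49%
Rate = 1.696 / 4416 x 1000 = 0.384 mg/cycle


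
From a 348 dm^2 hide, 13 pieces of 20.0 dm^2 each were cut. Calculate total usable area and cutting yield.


Usable area = 260.0 dm^2
Yield = 74.7%

Total usable = 13 x 20.0 = 260.0 dm^2
Yield = 260.0 / 348 x 100 = 74.7%


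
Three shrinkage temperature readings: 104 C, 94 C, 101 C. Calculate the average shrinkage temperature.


99.7 C

Average = (104 + 94 + 101) / 3
Average = 299 / 3 = 99.7 C


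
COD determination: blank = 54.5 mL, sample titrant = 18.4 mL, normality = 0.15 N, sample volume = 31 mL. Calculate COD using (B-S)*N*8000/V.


1397.4 mg/L

COD = (54.5 - 18.4) x 0.15 x 8000 / 31
COD = 36.1 x 0.15 x 8000 / 31
COD = 1397.4 mg/L


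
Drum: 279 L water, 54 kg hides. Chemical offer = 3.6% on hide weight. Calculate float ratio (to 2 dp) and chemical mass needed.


Float ratio = 5.17
Chemical needed = 1.944 kg


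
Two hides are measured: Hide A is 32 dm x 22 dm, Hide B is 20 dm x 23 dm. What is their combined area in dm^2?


1164 dm^2


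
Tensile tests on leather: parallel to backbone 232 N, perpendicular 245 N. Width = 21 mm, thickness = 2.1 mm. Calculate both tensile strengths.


Area = 21 x 2.1 = 44.1 mm^2
TS (parallel) = 232 / 44.1 = 5.26 N/mm^2
TS (perpendicular) = 245 / 44.1 = 5.56 N/mm^2


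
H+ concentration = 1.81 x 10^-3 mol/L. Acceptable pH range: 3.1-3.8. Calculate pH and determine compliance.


pH = -log10(1.81 x 10^-3) = 2.74
Range: 3.1 to 3.8
Compliant: No


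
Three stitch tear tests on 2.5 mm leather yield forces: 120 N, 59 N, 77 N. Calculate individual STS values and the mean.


STS1 = 120 / 2.5 = 48.0 N/mm
STS2 = 59 / 2.5 = 23.6 N/mm
STS3 = 77 / 2.5 = 30.8 N/mm
Mean = (48.0 + 23.6 + 30.8) / 3 = 34.1 N/mm


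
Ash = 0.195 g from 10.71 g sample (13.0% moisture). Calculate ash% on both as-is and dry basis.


As-is ash = 1.82%
Dry-basis ash = 2.09%


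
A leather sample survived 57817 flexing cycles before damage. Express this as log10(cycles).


4.76

log10(57817) = 4.76


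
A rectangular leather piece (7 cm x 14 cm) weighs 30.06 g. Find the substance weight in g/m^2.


3067.3 g/m^2

Area = 7 x 14 = 98 cm^2
SW = 30.06 / 98 x 10000 = 3067.3 g/m^2


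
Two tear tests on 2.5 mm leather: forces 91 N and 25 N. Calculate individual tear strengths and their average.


Tear 1 = 91 / 2.5 = 36.4 N/mm
Tear 2 = 25 / 2.5 = 10.0 N/mm
Average = (36.4 + 10.0) / 2 = 23.2 N/mm


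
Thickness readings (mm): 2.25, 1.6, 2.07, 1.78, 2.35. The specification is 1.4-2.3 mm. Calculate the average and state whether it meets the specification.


Average = 2.01 mm
Within specification: Yes

Sum = 10.05
Average = 10.05 / 5 = 2.01 mm
Specification range: 1.4 to 2.3 mm
Within spec: Yes


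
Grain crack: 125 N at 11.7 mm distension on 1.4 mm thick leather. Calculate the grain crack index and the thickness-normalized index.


Crack index = 10.7 N/mm
Normalized index = 7.6 N/mm per mm

Crack index = 125 / 11.7 = 10.7 N/mm
Normalized = 10.7 / 1.4 = 7.6 N/mm per mm


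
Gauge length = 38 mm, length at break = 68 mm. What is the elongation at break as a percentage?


78.9%
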